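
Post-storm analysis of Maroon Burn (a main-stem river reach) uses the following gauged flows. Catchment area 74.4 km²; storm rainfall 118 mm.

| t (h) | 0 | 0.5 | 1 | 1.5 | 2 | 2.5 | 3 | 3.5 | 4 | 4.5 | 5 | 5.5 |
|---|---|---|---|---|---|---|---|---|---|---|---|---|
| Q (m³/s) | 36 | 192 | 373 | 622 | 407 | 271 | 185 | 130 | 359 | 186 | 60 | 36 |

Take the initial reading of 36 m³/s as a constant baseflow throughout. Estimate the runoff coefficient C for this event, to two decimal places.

C ≈ 0.50

ΣQ_DR = 2425 m³/s; V = ΣQ_DR·Δt = 4.365 × 10^6 m³.
Runoff depth d = V / A = 58.67 mm.
C = d / P = 58.67 / 118 = 0.50.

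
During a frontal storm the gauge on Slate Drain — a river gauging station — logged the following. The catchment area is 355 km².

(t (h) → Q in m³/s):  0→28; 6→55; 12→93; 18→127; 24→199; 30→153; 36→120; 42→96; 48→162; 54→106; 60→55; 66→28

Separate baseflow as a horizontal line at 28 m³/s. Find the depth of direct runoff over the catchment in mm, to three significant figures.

d ≈ 53.9 mm

Direct runoff: 0.0, 27.0, 65.0, 99.0, 171.0, 125.0, 92.0, 68.0, 134.0, 78.0, 27.0, 0.0 m³/s; ΣQ_DR = 886.0 m³/s.
V = ΣQ_DR · Δt = 886.0 × 21600 s = 1.914 × 10^7 m³.
Over A = 355 km², depth = V / A = 53.9 mm.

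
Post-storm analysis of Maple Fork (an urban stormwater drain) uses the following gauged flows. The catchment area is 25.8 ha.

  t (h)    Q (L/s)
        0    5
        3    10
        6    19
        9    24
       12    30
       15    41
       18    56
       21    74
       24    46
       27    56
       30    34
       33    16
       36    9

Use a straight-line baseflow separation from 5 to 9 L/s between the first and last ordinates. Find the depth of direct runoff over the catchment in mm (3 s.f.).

Direct runoff: 0.00, 4.67, 13.33, 18.00, 23.67, 34.33, 49.00, 66.67, 38.33, 48.00, 25.67, 7.33, 0.00 L/s; ΣQ_DR = 329.0 L/s.
V = ΣQ_DR · Δt = 329.0 × 10800 s = 3.553 × 10^6 L.
Over A = 25.8 ha, depth = V / A = 13.8 mm.

d ≈ 13.8 mm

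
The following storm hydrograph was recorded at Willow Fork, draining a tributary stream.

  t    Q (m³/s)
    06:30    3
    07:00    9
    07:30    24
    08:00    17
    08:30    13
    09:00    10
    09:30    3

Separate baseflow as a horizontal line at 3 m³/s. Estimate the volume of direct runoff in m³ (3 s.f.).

V ≈ 1.04 × 10^5 m³

Direct-runoff ordinates (Q − Q_b): 0.0, 6.0, 21.0, 14.0, 10.0, 7.0, 0.0 m³/s.
ΣQ_DR = 58.00 m³/s.
With Δt = 0.5 h = 1800 s, V = ΣQ_DR · Δt = 58.00 × 1800 = 1.04 × 10^5 m³.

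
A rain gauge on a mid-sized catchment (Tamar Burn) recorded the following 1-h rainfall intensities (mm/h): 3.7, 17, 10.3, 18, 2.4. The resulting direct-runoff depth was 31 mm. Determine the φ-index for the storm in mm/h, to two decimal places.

Only the 3 blocks with intensity above φ contribute runoff: 17, 10.3, 18 mm/h.
Σ(I−φ)·Δt = d  ⇒  (17+10.3+18 − 3φ)·1 = 31
φ = (45.30 − 31/1) / 3 = 4.77 mm/h.

φ ≈ 4.77 mm/h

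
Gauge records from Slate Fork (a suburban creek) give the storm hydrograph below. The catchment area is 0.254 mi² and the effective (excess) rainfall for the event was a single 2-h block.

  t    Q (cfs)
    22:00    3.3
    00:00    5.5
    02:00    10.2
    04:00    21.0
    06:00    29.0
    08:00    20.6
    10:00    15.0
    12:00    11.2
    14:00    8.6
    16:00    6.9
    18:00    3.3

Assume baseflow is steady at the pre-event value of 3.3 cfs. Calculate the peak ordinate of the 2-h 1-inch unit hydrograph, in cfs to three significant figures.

Direct runoff: 0.0, 2.2, 6.9, 17.7, 25.7, 17.3, 11.7, 7.9, 5.3, 3.6, 0.0 cfs; ΣQ_DR = 98.30 cfs, peak = 25.7 cfs.
Runoff depth d = ΣQ_DR·Δt / A = 98.30 × 7200 / (0.254 mi²) = 1.199 in.
The 1-inch UH is the DRH scaled by (1 in)/d, so U_p = 25.7 × 1/1.199 = 21.4 cfs.

U_p ≈ 21.4 cfs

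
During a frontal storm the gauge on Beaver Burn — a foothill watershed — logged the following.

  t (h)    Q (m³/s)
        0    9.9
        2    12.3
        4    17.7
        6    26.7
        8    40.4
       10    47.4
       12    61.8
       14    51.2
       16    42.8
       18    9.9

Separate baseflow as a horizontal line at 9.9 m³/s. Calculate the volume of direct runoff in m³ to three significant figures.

V ≈ 1.59 × 10^6 m³

Direct-runoff ordinates (Q − Q_b): 0.0, 2.4, 7.8, 16.8, 30.5, 37.5, 51.9, 41.3, 32.9, 0.0 m³/s.
ΣQ_DR = 221.1 m³/s.
With Δt = 2 h = 7200 s, V = ΣQ_DR · Δt = 221.1 × 7200 = 1.59 × 10^6 m³.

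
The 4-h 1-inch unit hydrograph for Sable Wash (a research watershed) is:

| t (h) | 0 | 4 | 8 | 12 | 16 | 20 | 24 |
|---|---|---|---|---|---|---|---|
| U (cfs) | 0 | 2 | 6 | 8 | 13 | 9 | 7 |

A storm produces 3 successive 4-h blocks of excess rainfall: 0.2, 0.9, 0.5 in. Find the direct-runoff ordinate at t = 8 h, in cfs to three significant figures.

By discrete convolution, Q_j = Σ (P_i / 1 in) · U_{j−i}.
At t = 8 h (j=2): Q = (0.2/1)·6 + (0.9/1)·2 + (0.5/1)·0 = 3.00 cfs.

Q ≈ 3.00 cfs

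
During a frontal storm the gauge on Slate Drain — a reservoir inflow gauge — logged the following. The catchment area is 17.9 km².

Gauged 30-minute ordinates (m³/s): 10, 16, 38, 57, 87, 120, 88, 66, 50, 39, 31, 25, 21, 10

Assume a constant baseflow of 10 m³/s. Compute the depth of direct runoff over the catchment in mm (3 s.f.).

Direct runoff: 0.0, 6.0, 28.0, 47.0, 77.0, 110.0, 78.0, 56.0, 40.0, 29.0, 21.0, 15.0, 11.0, 0.0 m³/s; ΣQ_DR = 518.0 m³/s.
V = ΣQ_DR · Δt = 518.0 × 1800 s = 9.324 × 10^5 m³.
Over A = 17.9 km², depth = V / A = 52.1 mm.

d ≈ 52.1 mm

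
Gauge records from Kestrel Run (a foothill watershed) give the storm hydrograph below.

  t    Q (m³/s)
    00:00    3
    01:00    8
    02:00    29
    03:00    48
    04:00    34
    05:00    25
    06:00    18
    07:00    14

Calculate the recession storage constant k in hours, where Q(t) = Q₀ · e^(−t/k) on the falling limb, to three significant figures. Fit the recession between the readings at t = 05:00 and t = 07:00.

k ≈ 3.45 h

On the falling limb, Q drops from 25 to 14 m³/s between t = 05:00 and t = 07:00 (Δt = 2 h).
k = −Δt / ln(Q₂/Q₁) = −2 / ln(14/25) = 3.45 h.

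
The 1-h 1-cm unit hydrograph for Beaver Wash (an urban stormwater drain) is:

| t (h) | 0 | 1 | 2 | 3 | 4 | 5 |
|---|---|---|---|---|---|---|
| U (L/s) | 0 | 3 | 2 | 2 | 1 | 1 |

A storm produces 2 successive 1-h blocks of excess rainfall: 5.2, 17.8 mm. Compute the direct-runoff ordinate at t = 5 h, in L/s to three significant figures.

Q ≈ 2.30 L/s

By discrete convolution, Q_j = Σ (P_i / 10 mm) · U_{j−i}.
At t = 5 h (j=5): Q = (5.2/10)·1 + (17.8/10)·1 = 2.30 L/s.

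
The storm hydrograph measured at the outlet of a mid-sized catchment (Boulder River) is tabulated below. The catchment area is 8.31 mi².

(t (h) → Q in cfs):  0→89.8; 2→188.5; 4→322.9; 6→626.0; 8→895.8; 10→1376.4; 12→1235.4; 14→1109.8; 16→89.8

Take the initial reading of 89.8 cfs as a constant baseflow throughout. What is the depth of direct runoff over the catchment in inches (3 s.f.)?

d ≈ 1.91 in

Direct runoff: 0.0, 98.7, 233.1, 536.2, 806.0, 1286.6, 1145.6, 1020.0, 0.0 cfs; ΣQ_DR = 5126 cfs.
V = ΣQ_DR · Δt = 5126 × 7200 s = 3.691 × 10^7 ft³.
Over A = 8.31 mi², depth = V / A = 1.91 in.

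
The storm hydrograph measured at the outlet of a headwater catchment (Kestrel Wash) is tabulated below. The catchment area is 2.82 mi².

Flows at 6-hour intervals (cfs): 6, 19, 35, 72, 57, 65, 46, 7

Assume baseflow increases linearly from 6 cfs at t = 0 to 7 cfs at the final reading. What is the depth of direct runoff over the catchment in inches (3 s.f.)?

Direct runoff: 0.00, 12.86, 28.71, 65.57, 50.43, 58.29, 39.14, 0.00 cfs; ΣQ_DR = 255.0 cfs.
V = ΣQ_DR · Δt = 255.0 × 21600 s = 5.508 × 10^6 ft³.
Over A = 2.82 mi², depth = V / A = 0.841 in.

d ≈ 0.841 in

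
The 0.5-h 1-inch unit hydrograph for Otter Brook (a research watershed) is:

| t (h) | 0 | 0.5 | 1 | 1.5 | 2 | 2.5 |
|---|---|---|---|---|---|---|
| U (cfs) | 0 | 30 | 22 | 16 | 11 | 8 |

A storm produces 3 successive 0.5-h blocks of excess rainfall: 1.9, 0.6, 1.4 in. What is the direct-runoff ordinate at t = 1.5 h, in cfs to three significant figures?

Q ≈ 85.6 cfs

By discrete convolution, Q_j = Σ (P_i / 1 in) · U_{j−i}.
At t = 1.5 h (j=3): Q = (1.9/1)·16 + (0.6/1)·22 + (1.4/1)·30 = 85.6 cfs.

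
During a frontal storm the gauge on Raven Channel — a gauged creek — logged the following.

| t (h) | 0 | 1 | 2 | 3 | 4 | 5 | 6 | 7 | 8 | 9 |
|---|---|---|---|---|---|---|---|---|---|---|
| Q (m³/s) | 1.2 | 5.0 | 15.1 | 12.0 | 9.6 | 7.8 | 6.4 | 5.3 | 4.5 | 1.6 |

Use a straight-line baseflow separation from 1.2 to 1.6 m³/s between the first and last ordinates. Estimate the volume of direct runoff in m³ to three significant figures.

Direct-runoff ordinates (Q − Q_b): 0.00, 3.76, 13.81, 10.67, 8.22, 6.38, 4.93, 3.79, 2.94, 0.00 m³/s.
ΣQ_DR = 54.50 m³/s.
With Δt = 1 h = 3600 s, V = ΣQ_DR · Δt = 54.50 × 3600 = 1.96 × 10^5 m³.

V ≈ 1.96 × 10^5 m³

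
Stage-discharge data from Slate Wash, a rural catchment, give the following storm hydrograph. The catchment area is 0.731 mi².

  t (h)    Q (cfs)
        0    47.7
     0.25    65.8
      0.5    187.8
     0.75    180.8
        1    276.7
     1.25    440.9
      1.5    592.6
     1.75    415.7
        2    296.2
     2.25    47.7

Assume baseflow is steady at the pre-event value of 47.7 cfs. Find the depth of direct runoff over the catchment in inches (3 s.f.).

d ≈ 1.10 in

Direct runoff: 0.0, 18.1, 140.1, 133.1, 229.0, 393.2, 544.9, 368.0, 248.5, 0.0 cfs; ΣQ_DR = 2075 cfs.
V = ΣQ_DR · Δt = 2075 × 900 s = 1.867 × 10^6 ft³.
Over A = 0.731 mi², depth = V / A = 1.10 in.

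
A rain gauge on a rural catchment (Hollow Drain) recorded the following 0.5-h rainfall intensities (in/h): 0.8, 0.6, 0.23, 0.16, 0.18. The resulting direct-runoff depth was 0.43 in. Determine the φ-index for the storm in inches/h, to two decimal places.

Only the 2 blocks with intensity above φ contribute runoff: 0.8, 0.6 in/h.
Σ(I−φ)·Δt = d  ⇒  (0.8+0.6 − 2φ)·0.5 = 0.43
φ = (1.400 − 0.43/0.5) / 2 = 0.27 in/h.

φ ≈ 0.27 in/h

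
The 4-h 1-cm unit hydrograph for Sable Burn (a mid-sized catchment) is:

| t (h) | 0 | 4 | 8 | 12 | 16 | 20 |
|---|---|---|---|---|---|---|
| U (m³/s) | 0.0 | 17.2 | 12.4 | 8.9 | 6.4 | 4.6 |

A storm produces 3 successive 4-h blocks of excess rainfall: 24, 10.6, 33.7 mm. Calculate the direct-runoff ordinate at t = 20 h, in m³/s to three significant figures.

Q ≈ 47.8 m³/s

By discrete convolution, Q_j = Σ (P_i / 10 mm) · U_{j−i}.
At t = 20 h (j=5): Q = (24/10)·4.6 + (10.6/10)·6.4 + (33.7/10)·8.9 = 47.8 m³/s.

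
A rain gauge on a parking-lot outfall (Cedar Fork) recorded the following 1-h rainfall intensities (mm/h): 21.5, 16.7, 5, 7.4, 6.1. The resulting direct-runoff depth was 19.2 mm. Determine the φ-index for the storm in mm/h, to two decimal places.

φ ≈ 9.50 mm/h

Only the 2 blocks with intensity above φ contribute runoff: 21.5, 16.7 mm/h.
Σ(I−φ)·Δt = d  ⇒  (21.5+16.7 − 2φ)·1 = 19.2
φ = (38.20 − 19.2/1) / 2 = 9.50 mm/h.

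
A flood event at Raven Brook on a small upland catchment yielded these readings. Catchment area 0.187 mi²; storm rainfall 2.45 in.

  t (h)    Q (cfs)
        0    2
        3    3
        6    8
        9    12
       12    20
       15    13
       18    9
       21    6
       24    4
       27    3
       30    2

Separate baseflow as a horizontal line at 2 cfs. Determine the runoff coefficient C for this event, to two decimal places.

C ≈ 0.61

ΣQ_DR = 60.00 cfs; V = ΣQ_DR·Δt = 6.480 × 10^5 ft³.
Runoff depth d = V / A = 1.492 in.
C = d / P = 1.492 / 2.45 = 0.61.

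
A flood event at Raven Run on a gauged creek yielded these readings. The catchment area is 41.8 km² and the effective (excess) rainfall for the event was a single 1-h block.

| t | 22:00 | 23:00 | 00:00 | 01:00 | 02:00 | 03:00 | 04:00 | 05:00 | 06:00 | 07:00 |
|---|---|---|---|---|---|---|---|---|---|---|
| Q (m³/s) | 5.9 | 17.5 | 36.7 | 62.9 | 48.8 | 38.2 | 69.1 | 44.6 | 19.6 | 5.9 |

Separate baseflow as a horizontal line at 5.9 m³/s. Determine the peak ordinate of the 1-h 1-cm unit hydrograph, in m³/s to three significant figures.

U_p ≈ 25.3 m³/s

Direct runoff: 0.0, 11.6, 30.8, 57.0, 42.9, 32.3, 63.2, 38.7, 13.7, 0.0 m³/s; ΣQ_DR = 290.2 m³/s, peak = 63.2 m³/s.
Runoff depth d = ΣQ_DR·Δt / A = 290.2 × 3600 / (41.8 km²) = 24.99 mm.
The 1-cm UH is the DRH scaled by (10 mm)/d, so U_p = 63.2 × 10/24.99 = 25.3 m³/s.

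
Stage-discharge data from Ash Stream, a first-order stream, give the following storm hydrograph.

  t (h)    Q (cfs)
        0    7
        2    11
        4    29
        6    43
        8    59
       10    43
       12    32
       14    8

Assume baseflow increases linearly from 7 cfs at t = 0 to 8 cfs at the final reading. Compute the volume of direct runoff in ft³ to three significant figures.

V ≈ 1.24 × 10^6 ft³

Direct-runoff ordinates (Q − Q_b): 0.00, 3.86, 21.71, 35.57, 51.43, 35.29, 24.14, 0.00 cfs.
ΣQ_DR = 172.0 cfs.
With Δt = 2 h = 7200 s, V = ΣQ_DR · Δt = 172.0 × 7200 = 1.24 × 10^6 ft³.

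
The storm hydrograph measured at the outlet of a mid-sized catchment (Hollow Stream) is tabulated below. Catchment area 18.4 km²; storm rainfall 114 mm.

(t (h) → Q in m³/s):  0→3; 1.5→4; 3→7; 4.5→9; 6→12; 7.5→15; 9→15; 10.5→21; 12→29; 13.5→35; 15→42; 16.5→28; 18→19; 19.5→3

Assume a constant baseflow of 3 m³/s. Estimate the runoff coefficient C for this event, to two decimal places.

ΣQ_DR = 200.0 m³/s; V = ΣQ_DR·Δt = 1.080 × 10^6 m³.
Runoff depth d = V / A = 58.70 mm.
C = d / P = 58.70 / 114 = 0.51.

C ≈ 0.51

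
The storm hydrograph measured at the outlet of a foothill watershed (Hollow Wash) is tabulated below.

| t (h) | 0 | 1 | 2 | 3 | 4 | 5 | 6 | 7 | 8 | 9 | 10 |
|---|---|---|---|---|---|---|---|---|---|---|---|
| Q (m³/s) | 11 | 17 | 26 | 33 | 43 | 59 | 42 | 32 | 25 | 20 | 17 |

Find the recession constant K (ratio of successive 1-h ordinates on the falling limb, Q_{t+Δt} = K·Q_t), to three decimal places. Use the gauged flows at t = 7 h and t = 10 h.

K ≈ 0.810

Using the recession-limb readings at t = 7 h and t = 10 h: Q falls from 32 to 17 m³/s over 3 intervals.
K = (Q₂/Q₁)^(1/3) = (17/32)^(1/3) = 0.810.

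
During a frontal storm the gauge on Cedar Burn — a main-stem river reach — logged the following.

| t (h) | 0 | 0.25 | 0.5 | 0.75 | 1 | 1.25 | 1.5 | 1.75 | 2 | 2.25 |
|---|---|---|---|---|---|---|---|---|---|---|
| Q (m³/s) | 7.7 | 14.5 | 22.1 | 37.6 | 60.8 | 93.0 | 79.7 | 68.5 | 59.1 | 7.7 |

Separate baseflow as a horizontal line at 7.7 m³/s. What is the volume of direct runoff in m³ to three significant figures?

Direct-runoff ordinates (Q − Q_b): 0.0, 6.8, 14.4, 29.9, 53.1, 85.3, 72.0, 60.8, 51.4, 0.0 m³/s.
ΣQ_DR = 373.7 m³/s.
With Δt = 0.25 h = 900 s, V = ΣQ_DR · Δt = 373.7 × 900 = 3.36 × 10^5 m³.

V ≈ 3.36 × 10^5 m³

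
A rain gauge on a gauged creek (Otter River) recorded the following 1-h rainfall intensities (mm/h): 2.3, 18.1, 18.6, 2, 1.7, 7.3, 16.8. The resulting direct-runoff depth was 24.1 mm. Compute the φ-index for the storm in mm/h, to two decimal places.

Only the 3 blocks with intensity above φ contribute runoff: 18.1, 18.6, 16.8 mm/h.
Σ(I−φ)·Δt = d  ⇒  (18.1+18.6+16.8 − 3φ)·1 = 24.1
φ = (53.50 − 24.1/1) / 3 = 9.80 mm/h.

φ ≈ 9.80 mm/h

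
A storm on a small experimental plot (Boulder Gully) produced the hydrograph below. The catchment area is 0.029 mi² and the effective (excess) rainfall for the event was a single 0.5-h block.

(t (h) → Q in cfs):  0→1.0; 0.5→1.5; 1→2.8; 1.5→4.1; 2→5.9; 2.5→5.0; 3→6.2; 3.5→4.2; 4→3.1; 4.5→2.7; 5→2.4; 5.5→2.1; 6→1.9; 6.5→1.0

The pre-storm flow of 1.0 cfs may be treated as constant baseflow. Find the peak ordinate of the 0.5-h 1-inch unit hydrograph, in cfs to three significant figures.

U_p ≈ 6.51 cfs

Direct runoff: 0.0, 0.5, 1.8, 3.1, 4.9, 4.0, 5.2, 3.2, 2.1, 1.7, 1.4, 1.1, 0.9, 0.0 cfs; ΣQ_DR = 29.90 cfs, peak = 5.2 cfs.
Runoff depth d = ΣQ_DR·Δt / A = 29.90 × 1800 / (0.029 mi²) = 0.7988 in.
The 1-inch UH is the DRH scaled by (1 in)/d, so U_p = 5.2 × 1/0.7988 = 6.51 cfs.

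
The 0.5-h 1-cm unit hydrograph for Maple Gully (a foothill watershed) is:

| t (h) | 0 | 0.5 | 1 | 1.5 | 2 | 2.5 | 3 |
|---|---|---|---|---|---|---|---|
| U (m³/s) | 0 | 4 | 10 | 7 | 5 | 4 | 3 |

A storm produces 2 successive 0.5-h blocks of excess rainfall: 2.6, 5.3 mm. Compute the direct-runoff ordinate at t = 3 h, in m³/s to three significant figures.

By discrete convolution, Q_j = Σ (P_i / 10 mm) · U_{j−i}.
At t = 3 h (j=6): Q = (2.6/10)·3 + (5.3/10)·4 = 2.90 m³/s.

Q ≈ 2.90 m³/s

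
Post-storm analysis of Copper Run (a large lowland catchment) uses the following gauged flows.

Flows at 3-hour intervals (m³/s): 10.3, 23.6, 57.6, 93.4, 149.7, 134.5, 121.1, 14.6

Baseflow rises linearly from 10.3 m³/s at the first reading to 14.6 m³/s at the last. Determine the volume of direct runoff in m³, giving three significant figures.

Direct-runoff ordinates (Q − Q_b): 0.00, 12.69, 46.07, 81.26, 136.94, 121.13, 107.11, 0.00 m³/s.
ΣQ_DR = 505.2 m³/s.
With Δt = 3 h = 10800 s, V = ΣQ_DR · Δt = 505.2 × 10800 = 5.46 × 10^6 m³.

V ≈ 5.46 × 10^6 m³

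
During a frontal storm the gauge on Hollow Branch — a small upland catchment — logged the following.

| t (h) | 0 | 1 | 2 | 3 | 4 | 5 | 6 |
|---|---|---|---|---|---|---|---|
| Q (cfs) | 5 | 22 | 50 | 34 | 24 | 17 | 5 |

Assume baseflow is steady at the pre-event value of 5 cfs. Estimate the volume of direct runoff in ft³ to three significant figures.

V ≈ 4.39 × 10^5 ft³

Direct-runoff ordinates (Q − Q_b): 0.0, 17.0, 45.0, 29.0, 19.0, 12.0, 0.0 cfs.
ΣQ_DR = 122.0 cfs.
With Δt = 1 h = 3600 s, V = ΣQ_DR · Δt = 122.0 × 3600 = 4.39 × 10^5 ft³.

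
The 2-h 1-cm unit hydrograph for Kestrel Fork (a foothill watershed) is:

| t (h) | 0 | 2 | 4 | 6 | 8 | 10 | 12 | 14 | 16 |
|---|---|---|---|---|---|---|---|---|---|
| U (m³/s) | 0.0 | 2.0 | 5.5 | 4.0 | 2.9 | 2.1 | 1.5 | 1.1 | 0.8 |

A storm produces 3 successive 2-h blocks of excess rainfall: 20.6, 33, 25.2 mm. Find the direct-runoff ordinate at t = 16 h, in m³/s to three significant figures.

Q ≈ 9.06 m³/s

By discrete convolution, Q_j = Σ (P_i / 10 mm) · U_{j−i}.
At t = 16 h (j=8): Q = (20.6/10)·0.8 + (33/10)·1.1 + (25.2/10)·1.5 = 9.06 m³/s.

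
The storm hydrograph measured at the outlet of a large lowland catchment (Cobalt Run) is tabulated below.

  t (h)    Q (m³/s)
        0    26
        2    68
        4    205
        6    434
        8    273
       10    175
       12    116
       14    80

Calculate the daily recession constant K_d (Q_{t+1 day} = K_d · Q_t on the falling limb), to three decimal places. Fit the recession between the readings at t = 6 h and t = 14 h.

Between t = 6 h and t = 14 h the flow falls from 434 to 80 m³/s over 4×2 h = 8 h.
Per-interval ratio K = (80/434)^(1/4) = 0.6552; K_d = K^(24/2) = 0.006.

K_d ≈ 0.006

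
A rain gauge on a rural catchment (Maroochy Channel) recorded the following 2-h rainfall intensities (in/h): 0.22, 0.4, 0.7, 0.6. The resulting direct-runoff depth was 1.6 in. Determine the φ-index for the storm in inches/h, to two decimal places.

Only the 3 blocks with intensity above φ contribute runoff: 0.4, 0.7, 0.6 in/h.
Σ(I−φ)·Δt = d  ⇒  (0.4+0.7+0.6 − 3φ)·2 = 1.6
φ = (1.700 − 1.6/2) / 3 = 0.30 in/h.

φ ≈ 0.30 in/h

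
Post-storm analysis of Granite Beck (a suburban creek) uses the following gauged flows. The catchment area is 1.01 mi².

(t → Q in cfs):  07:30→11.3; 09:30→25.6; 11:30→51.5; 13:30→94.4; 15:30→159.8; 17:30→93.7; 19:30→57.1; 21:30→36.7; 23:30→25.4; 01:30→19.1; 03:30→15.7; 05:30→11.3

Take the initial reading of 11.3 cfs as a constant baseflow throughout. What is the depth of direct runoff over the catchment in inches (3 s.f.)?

Direct runoff: 0.0, 14.3, 40.2, 83.1, 148.5, 82.4, 45.8, 25.4, 14.1, 7.8, 4.4, 0.0 cfs; ΣQ_DR = 466.0 cfs.
V = ΣQ_DR · Δt = 466.0 × 7200 s = 3.355 × 10^6 ft³.
Over A = 1.01 mi², depth = V / A = 1.43 in.

d ≈ 1.43 in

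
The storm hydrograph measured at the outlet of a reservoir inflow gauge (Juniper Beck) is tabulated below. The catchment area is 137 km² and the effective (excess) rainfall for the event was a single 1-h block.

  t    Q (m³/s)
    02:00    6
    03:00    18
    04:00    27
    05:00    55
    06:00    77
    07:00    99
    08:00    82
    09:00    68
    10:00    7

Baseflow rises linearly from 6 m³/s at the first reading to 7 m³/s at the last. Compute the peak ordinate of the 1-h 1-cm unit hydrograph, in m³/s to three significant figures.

U_p ≈ 92.4 m³/s

Direct runoff: 0.00, 11.88, 20.75, 48.62, 70.50, 92.38, 75.25, 61.12, 0.00 m³/s; ΣQ_DR = 380.5 m³/s, peak = 92.38 m³/s.
Runoff depth d = ΣQ_DR·Δt / A = 380.5 × 3600 / (137 km²) = 9.999 mm.
The 1-cm UH is the DRH scaled by (10 mm)/d, so U_p = 92.38 × 10/9.999 = 92.4 m³/s.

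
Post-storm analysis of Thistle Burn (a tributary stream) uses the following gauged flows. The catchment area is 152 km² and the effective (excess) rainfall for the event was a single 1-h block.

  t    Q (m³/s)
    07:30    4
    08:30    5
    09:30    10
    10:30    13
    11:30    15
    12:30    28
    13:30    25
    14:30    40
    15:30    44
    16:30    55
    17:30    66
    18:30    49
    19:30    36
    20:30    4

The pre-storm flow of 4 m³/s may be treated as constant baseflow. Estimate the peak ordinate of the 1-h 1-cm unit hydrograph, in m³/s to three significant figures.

U_p ≈ 77.4 m³/s

Direct runoff: 0.0, 1.0, 6.0, 9.0, 11.0, 24.0, 21.0, 36.0, 40.0, 51.0, 62.0, 45.0, 32.0, 0.0 m³/s; ΣQ_DR = 338.0 m³/s, peak = 62.0 m³/s.
Runoff depth d = ΣQ_DR·Δt / A = 338.0 × 3600 / (152 km²) = 8.005 mm.
The 1-cm UH is the DRH scaled by (10 mm)/d, so U_p = 62.0 × 10/8.005 = 77.4 m³/s.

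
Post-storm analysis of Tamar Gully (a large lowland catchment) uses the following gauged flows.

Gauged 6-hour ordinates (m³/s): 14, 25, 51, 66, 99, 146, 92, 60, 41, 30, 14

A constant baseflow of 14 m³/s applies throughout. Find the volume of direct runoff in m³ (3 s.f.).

Direct-runoff ordinates (Q − Q_b): 0.0, 11.0, 37.0, 52.0, 85.0, 132.0, 78.0, 46.0, 27.0, 16.0, 0.0 m³/s.
ΣQ_DR = 484.0 m³/s.
With Δt = 6 h = 21600 s, V = ΣQ_DR · Δt = 484.0 × 21600 = 1.05 × 10^7 m³.

V ≈ 1.05 × 10^7 m³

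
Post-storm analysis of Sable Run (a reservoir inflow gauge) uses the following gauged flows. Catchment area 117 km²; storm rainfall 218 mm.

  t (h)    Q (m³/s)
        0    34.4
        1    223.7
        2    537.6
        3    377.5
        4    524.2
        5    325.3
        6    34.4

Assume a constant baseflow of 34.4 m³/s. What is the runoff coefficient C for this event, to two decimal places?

C ≈ 0.26

ΣQ_DR = 1816 m³/s; V = ΣQ_DR·Δt = 6.539 × 10^6 m³.
Runoff depth d = V / A = 55.89 mm.
C = d / P = 55.89 / 218 = 0.26.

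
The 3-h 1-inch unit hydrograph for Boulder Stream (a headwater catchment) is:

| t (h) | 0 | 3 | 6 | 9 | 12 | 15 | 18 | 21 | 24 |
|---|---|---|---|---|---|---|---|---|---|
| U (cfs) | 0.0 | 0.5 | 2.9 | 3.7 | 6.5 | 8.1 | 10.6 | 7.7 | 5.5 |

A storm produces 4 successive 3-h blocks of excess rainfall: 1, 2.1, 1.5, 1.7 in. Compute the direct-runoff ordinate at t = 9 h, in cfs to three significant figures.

Q ≈ 10.5 cfs

By discrete convolution, Q_j = Σ (P_i / 1 in) · U_{j−i}.
At t = 9 h (j=3): Q = (1/1)·3.7 + (2.1/1)·2.9 + (1.5/1)·0.5 + (1.7/1)·0.0 = 10.5 cfs.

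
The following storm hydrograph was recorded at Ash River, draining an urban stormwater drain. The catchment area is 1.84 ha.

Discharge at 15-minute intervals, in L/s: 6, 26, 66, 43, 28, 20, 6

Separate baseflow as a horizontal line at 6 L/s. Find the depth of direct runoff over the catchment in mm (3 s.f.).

Direct runoff: 0.0, 20.0, 60.0, 37.0, 22.0, 14.0, 0.0 L/s; ΣQ_DR = 153.0 L/s.
V = ΣQ_DR · Δt = 153.0 × 900 s = 1.377 × 10^5 L.
Over A = 1.84 ha, depth = V / A = 7.48 mm.

d ≈ 7.48 mm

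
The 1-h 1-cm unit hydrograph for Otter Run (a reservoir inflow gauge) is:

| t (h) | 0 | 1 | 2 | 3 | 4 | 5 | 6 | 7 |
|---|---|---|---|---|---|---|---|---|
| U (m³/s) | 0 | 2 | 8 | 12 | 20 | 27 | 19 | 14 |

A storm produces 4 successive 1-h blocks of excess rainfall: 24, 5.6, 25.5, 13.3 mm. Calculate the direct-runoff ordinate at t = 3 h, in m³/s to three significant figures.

By discrete convolution, Q_j = Σ (P_i / 10 mm) · U_{j−i}.
At t = 3 h (j=3): Q = (24/10)·12 + (5.6/10)·8 + (25.5/10)·2 + (13.3/10)·0 = 38.4 m³/s.

Q ≈ 38.4 m³/s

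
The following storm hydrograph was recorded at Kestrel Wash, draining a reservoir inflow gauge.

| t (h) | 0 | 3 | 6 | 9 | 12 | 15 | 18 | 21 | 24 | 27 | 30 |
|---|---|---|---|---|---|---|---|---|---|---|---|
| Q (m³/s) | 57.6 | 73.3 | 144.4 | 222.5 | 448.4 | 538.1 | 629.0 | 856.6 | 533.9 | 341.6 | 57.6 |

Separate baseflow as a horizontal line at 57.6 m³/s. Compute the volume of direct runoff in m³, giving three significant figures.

Direct-runoff ordinates (Q − Q_b): 0.0, 15.7, 86.8, 164.9, 390.8, 480.5, 571.4, 799.0, 476.3, 284.0, 0.0 m³/s.
ΣQ_DR = 3269 m³/s.
With Δt = 3 h = 10800 s, V = ΣQ_DR · Δt = 3269 × 10800 = 3.53 × 10^7 m³.

V ≈ 3.53 × 10^7 m³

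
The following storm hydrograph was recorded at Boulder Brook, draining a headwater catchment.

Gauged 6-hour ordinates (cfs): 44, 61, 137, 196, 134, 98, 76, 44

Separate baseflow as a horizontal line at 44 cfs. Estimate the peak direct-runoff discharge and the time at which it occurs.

Q_p = 152.0 cfs at t = 18 h

Subtracting baseflow gives direct-runoff ordinates: 0.0, 17.0, 93.0, 152.0, 90.0, 54.0, 32.0, 0.0 cfs.
The maximum is 152.0 cfs, occurring at the reading for t = 18 h.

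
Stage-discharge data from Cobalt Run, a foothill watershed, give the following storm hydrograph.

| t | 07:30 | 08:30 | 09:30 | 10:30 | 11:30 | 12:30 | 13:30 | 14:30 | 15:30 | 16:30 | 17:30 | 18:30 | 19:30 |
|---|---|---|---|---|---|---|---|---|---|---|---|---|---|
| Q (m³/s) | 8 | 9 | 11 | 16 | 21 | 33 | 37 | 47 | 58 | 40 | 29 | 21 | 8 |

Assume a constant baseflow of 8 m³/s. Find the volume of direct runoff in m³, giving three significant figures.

V ≈ 8.42 × 10^5 m³

Direct-runoff ordinates (Q − Q_b): 0.0, 1.0, 3.0, 8.0, 13.0, 25.0, 29.0, 39.0, 50.0, 32.0, 21.0, 13.0, 0.0 m³/s.
ΣQ_DR = 234.0 m³/s.
With Δt = 1 h = 3600 s, V = ΣQ_DR · Δt = 234.0 × 3600 = 8.42 × 10^5 m³.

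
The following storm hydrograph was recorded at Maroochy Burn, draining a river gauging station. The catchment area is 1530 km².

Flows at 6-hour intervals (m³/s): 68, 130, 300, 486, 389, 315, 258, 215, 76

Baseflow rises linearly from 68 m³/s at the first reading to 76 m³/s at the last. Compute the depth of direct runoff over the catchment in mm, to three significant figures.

d ≈ 22.4 mm

Direct runoff: 0.00, 61.00, 230.00, 415.00, 317.00, 242.00, 184.00, 140.00, 0.00 m³/s; ΣQ_DR = 1589 m³/s.
V = ΣQ_DR · Δt = 1589 × 21600 s = 3.432 × 10^7 m³.
Over A = 1530 km², depth = V / A = 22.4 mm.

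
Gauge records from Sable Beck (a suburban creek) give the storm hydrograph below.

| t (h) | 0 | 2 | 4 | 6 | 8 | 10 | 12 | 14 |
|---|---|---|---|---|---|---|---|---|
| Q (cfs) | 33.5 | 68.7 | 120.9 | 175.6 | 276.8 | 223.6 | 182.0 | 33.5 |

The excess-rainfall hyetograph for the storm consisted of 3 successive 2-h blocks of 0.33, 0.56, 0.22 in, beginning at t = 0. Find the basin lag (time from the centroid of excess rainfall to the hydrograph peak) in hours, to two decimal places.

Centroid of excess rainfall: t_c = Σ P_i·t̄_i / ΣP_i = 2.8018 h (block centres at 1, 3, 5 h).
Hydrograph peak occurs at t = 8 h, so basin lag t_L = 8 − 2.8018 = 5.20 h.

t_L ≈ 5.20 h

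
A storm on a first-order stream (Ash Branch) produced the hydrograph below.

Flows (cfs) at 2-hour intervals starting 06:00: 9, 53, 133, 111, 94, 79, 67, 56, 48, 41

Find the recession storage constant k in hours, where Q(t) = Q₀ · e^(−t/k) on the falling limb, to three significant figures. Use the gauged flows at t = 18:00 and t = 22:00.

k ≈ 12.0 h

On the falling limb, Q drops from 67 to 48 cfs between t = 18:00 and t = 22:00 (Δt = 4 h).
k = −Δt / ln(Q₂/Q₁) = −4 / ln(48/67) = 12.0 h.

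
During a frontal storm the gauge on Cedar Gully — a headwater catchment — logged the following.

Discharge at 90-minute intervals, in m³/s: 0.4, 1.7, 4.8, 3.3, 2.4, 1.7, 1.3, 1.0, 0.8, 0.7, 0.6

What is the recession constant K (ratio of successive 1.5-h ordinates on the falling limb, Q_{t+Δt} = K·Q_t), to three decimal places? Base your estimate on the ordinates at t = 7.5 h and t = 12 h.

K ≈ 0.778

Using the recession-limb readings at t = 7.5 h and t = 12 h: Q falls from 1.7 to 0.8 m³/s over 3 intervals.
K = (Q₂/Q₁)^(1/3) = (0.8/1.7)^(1/3) = 0.778.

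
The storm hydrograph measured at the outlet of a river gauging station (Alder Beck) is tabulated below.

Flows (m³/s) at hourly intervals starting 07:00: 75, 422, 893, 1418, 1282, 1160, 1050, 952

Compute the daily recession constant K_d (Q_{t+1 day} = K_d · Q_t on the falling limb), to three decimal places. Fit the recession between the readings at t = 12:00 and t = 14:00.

K_d ≈ 0.093

Between t = 12:00 and t = 14:00 the flow falls from 1160 to 952 m³/s over 2×1 h = 2 h.
Per-interval ratio K = (952/1160)^(1/2) = 0.9059; K_d = K^(24/1) = 0.093.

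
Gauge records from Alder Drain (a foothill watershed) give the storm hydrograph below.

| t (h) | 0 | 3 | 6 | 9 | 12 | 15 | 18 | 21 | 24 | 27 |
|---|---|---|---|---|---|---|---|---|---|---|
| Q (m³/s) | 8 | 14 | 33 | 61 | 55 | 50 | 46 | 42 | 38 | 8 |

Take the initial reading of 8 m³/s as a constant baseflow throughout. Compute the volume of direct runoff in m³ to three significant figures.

V ≈ 2.97 × 10^6 m³

Direct-runoff ordinates (Q − Q_b): 0.0, 6.0, 25.0, 53.0, 47.0, 42.0, 38.0, 34.0, 30.0, 0.0 m³/s.
ΣQ_DR = 275.0 m³/s.
With Δt = 3 h = 10800 s, V = ΣQ_DR · Δt = 275.0 × 10800 = 2.97 × 10^6 m³.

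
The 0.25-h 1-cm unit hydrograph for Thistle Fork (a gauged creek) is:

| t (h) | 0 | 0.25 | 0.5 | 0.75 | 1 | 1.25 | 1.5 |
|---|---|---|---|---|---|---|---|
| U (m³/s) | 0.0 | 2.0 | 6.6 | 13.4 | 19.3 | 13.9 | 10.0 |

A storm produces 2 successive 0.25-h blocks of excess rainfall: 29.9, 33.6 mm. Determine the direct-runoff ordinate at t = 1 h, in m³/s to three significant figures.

Q ≈ 103 m³/s

By discrete convolution, Q_j = Σ (P_i / 10 mm) · U_{j−i}.
At t = 1 h (j=4): Q = (29.9/10)·19.3 + (33.6/10)·13.4 = 103 m³/s.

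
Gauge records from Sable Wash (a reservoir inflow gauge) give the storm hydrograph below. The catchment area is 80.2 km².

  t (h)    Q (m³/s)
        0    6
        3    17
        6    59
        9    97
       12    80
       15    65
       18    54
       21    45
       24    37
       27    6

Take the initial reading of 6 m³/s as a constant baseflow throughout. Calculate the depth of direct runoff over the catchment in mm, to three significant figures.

Direct runoff: 0.0, 11.0, 53.0, 91.0, 74.0, 59.0, 48.0, 39.0, 31.0, 0.0 m³/s; ΣQ_DR = 406.0 m³/s.
V = ΣQ_DR · Δt = 406.0 × 10800 s = 4.385 × 10^6 m³.
Over A = 80.2 km², depth = V / A = 54.7 mm.

d ≈ 54.7 mm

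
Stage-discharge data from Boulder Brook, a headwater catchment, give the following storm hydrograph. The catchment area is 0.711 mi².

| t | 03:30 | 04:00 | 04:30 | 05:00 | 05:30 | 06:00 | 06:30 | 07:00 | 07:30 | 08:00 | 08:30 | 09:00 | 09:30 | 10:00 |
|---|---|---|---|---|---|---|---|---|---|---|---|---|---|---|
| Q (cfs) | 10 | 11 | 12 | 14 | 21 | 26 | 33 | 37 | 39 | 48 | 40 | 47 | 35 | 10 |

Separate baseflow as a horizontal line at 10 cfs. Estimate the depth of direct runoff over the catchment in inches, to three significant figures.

Direct runoff: 0.0, 1.0, 2.0, 4.0, 11.0, 16.0, 23.0, 27.0, 29.0, 38.0, 30.0, 37.0, 25.0, 0.0 cfs; ΣQ_DR = 243.0 cfs.
V = ΣQ_DR · Δt = 243.0 × 1800 s = 4.374 × 10^5 ft³.
Over A = 0.711 mi², depth = V / A = 0.265 in.

d ≈ 0.265 in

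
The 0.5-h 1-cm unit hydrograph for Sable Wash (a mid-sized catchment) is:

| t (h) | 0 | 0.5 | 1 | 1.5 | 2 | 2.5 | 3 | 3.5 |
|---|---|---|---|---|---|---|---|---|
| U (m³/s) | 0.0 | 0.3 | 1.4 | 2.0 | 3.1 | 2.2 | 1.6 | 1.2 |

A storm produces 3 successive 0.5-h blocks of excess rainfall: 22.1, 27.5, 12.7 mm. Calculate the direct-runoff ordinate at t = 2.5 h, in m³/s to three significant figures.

Q ≈ 15.9 m³/s

By discrete convolution, Q_j = Σ (P_i / 10 mm) · U_{j−i}.
At t = 2.5 h (j=5): Q = (22.1/10)·2.2 + (27.5/10)·3.1 + (12.7/10)·2.0 = 15.9 m³/s.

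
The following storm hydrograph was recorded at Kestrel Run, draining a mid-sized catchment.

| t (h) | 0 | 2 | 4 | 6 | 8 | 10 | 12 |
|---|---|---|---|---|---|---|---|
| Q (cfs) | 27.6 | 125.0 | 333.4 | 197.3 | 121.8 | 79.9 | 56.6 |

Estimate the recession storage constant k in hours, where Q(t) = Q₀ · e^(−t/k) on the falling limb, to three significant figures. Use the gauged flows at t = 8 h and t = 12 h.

On the falling limb, Q drops from 121.8 to 56.6 cfs between t = 8 h and t = 12 h (Δt = 4 h).
k = −Δt / ln(Q₂/Q₁) = −4 / ln(56.6/121.8) = 5.22 h.

k ≈ 5.22 h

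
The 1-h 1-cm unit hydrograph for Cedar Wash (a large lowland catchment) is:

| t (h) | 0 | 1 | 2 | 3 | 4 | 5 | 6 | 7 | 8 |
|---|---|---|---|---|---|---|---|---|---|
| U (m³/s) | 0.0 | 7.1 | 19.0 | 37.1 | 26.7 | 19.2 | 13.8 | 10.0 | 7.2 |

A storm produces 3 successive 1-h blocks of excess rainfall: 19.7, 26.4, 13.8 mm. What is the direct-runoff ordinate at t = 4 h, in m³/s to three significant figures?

By discrete convolution, Q_j = Σ (P_i / 10 mm) · U_{j−i}.
At t = 4 h (j=4): Q = (19.7/10)·26.7 + (26.4/10)·37.1 + (13.8/10)·19.0 = 177 m³/s.

Q ≈ 177 m³/s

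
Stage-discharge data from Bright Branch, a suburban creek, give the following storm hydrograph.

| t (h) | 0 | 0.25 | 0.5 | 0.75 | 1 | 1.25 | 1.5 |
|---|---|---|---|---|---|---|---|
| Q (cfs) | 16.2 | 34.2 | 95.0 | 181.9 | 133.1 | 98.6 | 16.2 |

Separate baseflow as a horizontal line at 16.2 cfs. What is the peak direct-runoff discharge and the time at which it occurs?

Subtracting baseflow gives direct-runoff ordinates: 0.0, 18.0, 78.8, 165.7, 116.9, 82.4, 0.0 cfs.
The maximum is 165.7 cfs, occurring at the reading for t = 0.75 h.

Q_p = 165.7 cfs at t = 0.75 h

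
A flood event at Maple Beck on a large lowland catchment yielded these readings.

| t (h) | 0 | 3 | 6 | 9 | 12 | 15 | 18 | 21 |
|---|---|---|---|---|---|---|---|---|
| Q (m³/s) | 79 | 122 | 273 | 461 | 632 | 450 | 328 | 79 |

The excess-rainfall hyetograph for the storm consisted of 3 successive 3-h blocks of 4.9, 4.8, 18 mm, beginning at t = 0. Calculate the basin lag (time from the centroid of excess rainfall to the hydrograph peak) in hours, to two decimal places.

t_L ≈ 6.08 h

Centroid of excess rainfall: t_c = Σ P_i·t̄_i / ΣP_i = 5.9188 h (block centres at 1.5, 4.5, 7.5 h).
Hydrograph peak occurs at t = 12 h, so basin lag t_L = 12 − 5.9188 = 6.08 h.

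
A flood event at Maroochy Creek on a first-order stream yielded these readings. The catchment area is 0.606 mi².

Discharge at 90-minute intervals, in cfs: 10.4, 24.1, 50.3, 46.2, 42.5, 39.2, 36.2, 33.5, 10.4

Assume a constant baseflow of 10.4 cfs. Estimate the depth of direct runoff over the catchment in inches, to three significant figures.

d ≈ 0.764 in

Direct runoff: 0.0, 13.7, 39.9, 35.8, 32.1, 28.8, 25.8, 23.1, 0.0 cfs; ΣQ_DR = 199.2 cfs.
V = ΣQ_DR · Δt = 199.2 × 5400 s = 1.076 × 10^6 ft³.
Over A = 0.606 mi², depth = V / A = 0.764 in.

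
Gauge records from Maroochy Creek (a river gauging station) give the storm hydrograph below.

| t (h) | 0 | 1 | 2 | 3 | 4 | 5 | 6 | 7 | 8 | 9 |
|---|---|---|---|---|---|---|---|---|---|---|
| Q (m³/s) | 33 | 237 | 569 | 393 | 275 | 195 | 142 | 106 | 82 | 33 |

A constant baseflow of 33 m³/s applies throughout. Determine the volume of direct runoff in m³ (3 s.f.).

V ≈ 6.25 × 10^6 m³

Direct-runoff ordinates (Q − Q_b): 0.0, 204.0, 536.0, 360.0, 242.0, 162.0, 109.0, 73.0, 49.0, 0.0 m³/s.
ΣQ_DR = 1735 m³/s.
With Δt = 1 h = 3600 s, V = ΣQ_DR · Δt = 1735 × 3600 = 6.25 × 10^6 m³.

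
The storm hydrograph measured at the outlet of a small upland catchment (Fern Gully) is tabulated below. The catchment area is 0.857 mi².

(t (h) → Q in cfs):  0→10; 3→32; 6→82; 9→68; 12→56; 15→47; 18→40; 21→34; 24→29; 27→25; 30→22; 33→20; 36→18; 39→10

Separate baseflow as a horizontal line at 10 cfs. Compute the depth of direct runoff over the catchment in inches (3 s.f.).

Direct runoff: 0.0, 22.0, 72.0, 58.0, 46.0, 37.0, 30.0, 24.0, 19.0, 15.0, 12.0, 10.0, 8.0, 0.0 cfs; ΣQ_DR = 353.0 cfs.
V = ΣQ_DR · Δt = 353.0 × 10800 s = 3.812 × 10^6 ft³.
Over A = 0.857 mi², depth = V / A = 1.91 in.

d ≈ 1.91 in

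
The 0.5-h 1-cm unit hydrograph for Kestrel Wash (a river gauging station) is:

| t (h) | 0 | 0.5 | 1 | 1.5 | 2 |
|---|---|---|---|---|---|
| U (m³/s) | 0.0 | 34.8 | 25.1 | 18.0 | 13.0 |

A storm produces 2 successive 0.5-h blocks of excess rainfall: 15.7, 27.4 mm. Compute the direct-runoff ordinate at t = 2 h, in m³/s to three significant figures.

Q ≈ 69.7 m³/s

By discrete convolution, Q_j = Σ (P_i / 10 mm) · U_{j−i}.
At t = 2 h (j=4): Q = (15.7/10)·13.0 + (27.4/10)·18.0 = 69.7 m³/s.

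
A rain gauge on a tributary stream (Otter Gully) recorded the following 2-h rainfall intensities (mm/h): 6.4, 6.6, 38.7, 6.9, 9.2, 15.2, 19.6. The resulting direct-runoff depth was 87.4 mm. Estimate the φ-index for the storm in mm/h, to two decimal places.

φ ≈ 9.93 mm/h

Only the 3 blocks with intensity above φ contribute runoff: 38.7, 15.2, 19.6 mm/h.
Σ(I−φ)·Δt = d  ⇒  (38.7+15.2+19.6 − 3φ)·2 = 87.4
φ = (73.50 − 87.4/2) / 3 = 9.93 mm/h.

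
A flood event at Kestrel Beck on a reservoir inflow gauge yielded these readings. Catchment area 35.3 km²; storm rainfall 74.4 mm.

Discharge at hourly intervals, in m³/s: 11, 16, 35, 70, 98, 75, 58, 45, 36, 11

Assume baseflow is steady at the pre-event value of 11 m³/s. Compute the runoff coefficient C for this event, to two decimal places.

ΣQ_DR = 345.0 m³/s; V = ΣQ_DR·Δt = 1.242 × 10^6 m³.
Runoff depth d = V / A = 35.18 mm.
C = d / P = 35.18 / 74.4 = 0.47.

C ≈ 0.47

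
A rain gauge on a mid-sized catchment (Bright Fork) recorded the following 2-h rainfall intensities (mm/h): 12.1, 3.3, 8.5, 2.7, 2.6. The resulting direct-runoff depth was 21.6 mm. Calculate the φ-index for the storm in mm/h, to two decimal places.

φ ≈ 4.90 mm/h

Only the 2 blocks with intensity above φ contribute runoff: 12.1, 8.5 mm/h.
Σ(I−φ)·Δt = d  ⇒  (12.1+8.5 − 2φ)·2 = 21.6
φ = (20.60 − 21.6/2) / 2 = 4.90 mm/h.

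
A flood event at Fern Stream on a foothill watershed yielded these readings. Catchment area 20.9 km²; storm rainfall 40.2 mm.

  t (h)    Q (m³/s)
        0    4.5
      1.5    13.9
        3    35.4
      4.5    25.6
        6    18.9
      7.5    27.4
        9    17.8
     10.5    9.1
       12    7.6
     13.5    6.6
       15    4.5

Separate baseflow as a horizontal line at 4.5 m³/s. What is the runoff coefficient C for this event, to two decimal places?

ΣQ_DR = 121.8 m³/s; V = ΣQ_DR·Δt = 6.577 × 10^5 m³.
Runoff depth d = V / A = 31.47 mm.
C = d / P = 31.47 / 40.2 = 0.78.

C ≈ 0.78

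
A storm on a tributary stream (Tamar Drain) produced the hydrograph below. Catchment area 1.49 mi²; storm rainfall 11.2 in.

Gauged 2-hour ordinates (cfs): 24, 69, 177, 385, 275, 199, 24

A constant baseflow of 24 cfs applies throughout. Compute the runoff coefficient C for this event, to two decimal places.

ΣQ_DR = 985.0 cfs; V = ΣQ_DR·Δt = 7.092 × 10^6 ft³.
Runoff depth d = V / A = 2.049 in.
C = d / P = 2.049 / 11.2 = 0.18.

C ≈ 0.18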